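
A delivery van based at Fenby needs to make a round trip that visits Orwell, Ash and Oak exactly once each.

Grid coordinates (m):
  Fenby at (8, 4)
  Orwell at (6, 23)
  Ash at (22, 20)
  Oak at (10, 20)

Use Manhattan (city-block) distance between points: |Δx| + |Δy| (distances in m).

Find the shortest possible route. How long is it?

Fenby→Orwell→Ash→Oak→Fenby: 21+19+12+18 = 70
Fenby→Orwell→Oak→Ash→Fenby: 21+7+12+30 = 70
Fenby→Ash→Orwell→Oak→Fenby: 30+19+7+18 = 74
The minimum is 70.
One optimal route: Fenby → Orwell → Ash → Oak → Fenby (or its reverse).

Shortest round trip = 70 m.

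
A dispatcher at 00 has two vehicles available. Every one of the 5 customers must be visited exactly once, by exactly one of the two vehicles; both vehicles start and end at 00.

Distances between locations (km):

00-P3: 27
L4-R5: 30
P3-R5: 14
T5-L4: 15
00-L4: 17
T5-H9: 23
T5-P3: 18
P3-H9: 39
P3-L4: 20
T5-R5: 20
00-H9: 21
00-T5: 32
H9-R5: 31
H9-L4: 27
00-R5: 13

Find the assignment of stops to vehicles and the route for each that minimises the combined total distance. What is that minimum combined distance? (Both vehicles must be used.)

Check every non-empty split of the stops between the two vehicles; for each half take its own optimal tour:
  {T5} + {P3, H9, L4, R5}: 64 + 95 = 159
  {P3} + {T5, H9, L4, R5}: 54 + 96 = 150
  {T5, P3} + {H9, L4, R5}: 77 + 88 = 165
  {H9} + {T5, P3, L4, R5}: 42 + 77 = 119
  {T5, H9} + {P3, L4, R5}: 76 + 64 = 140
  {P3, H9} + {T5, L4, R5}: 87 + 65 = 152
  … (15 splits in total)
Best: vehicle 1 00 → H9 → 00 = 42; vehicle 2 00 → L4 → T5 → P3 → R5 → 00 = 77; combined 119.

119 km — the smallest possible combined total.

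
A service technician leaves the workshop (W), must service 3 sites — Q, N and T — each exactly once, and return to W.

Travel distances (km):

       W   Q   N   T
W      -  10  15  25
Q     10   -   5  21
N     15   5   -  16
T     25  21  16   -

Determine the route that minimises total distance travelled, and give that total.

Minimum total distance: 56 km.

With 3 stops there are 3!/2 = 3 distinct round trips (a route and its reverse cost the same).
W→Q→N→T→W: 10+5+16+25 = 56
W→Q→T→N→W: 10+21+16+15 = 62
W→N→Q→T→W: 15+5+21+25 = 66
The minimum is 56.
One optimal route: W → Q → N → T → W (or its reverse).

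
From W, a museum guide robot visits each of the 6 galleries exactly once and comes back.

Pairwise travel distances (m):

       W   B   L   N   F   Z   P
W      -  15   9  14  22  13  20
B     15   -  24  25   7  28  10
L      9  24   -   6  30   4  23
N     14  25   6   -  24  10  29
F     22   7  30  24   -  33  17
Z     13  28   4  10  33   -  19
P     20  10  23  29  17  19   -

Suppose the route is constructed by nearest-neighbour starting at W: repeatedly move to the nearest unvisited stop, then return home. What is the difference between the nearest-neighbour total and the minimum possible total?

W: L=9, Z=13, N=14, B=15, P=20, F=22 ⇒ L
L: Z=4, N=6, P=23, B=24, F=30 ⇒ Z
Z: N=10, P=19, B=28, F=33 ⇒ N
N: F=24, B=25, P=29 ⇒ F
F: B=7, P=17 ⇒ B
B: P=10 ⇒ P
NN route W → L → Z → N → F → B → P → W costs 84.
Optimal: W → B → F → P → Z → L → N → W costs 82 (by enumerating all 360 distinct tours).
Excess = 84 − 82 = 2.

Excess over optimum: 2 m.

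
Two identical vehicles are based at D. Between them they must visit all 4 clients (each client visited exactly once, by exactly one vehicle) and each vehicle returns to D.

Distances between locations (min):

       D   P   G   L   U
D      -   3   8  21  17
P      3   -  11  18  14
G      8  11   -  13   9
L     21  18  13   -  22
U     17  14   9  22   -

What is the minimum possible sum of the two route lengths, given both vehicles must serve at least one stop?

There are 2^3 − 1 = 7 ways to divide the 4 stops into two non-empty groups. For each, the best each vehicle can do is its own shortest tour through its group:
  {P} + {G, L, U}: 6 + 60 = 66
  {G} + {P, L, U}: 16 + 60 = 76
  {P, G} + {L, U}: 22 + 60 = 82
  {L} + {P, G, U}: 42 + 34 = 76
  {P, L} + {G, U}: 42 + 34 = 76
  {G, L} + {P, U}: 42 + 34 = 76
  … (7 splits in total)
Best: vehicle 1 D → P → D = 6; vehicle 2 D → G → L → U → D = 60; combined 66.

Minimum combined distance: 66 min.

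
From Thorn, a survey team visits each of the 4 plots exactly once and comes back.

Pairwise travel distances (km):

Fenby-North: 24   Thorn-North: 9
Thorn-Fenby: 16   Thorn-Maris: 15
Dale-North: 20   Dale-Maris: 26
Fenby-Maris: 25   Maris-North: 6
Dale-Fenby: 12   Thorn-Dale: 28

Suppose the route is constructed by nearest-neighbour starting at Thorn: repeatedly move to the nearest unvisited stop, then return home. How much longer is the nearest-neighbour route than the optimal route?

The nearest-neighbour route is 11 km longer than optimal.

Thorn: North=9, Maris=15, Fenby=16, Dale=28 ⇒ North
North: Maris=6, Dale=20, Fenby=24 ⇒ Maris
Maris: Fenby=25, Dale=26 ⇒ Fenby
Fenby: Dale=12 ⇒ Dale
NN route Thorn → North → Maris → Fenby → Dale → Thorn costs 80.
Optimal: Thorn → Fenby → Dale → Maris → North → Thorn costs 69 (by enumerating all 12 distinct tours).
Excess = 80 − 69 = 11.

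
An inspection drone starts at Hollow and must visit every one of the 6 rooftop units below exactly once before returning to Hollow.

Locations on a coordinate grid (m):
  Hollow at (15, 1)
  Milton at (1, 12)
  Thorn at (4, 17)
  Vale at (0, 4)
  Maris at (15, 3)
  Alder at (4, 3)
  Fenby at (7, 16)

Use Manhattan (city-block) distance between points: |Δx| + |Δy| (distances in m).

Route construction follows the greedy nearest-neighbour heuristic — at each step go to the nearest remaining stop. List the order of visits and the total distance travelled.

From Hollow: distances to unvisited — Maris=2, Alder=13, Vale=18, Fenby=23, Milton=25, Thorn=27. Nearest is Maris (2).
From Maris: distances to unvisited — Alder=11, Vale=16, Fenby=21, Milton=23, Thorn=25. Nearest is Alder (11).
From Alder: distances to unvisited — Vale=5, Milton=12, Thorn=14, Fenby=16. Nearest is Vale (5).
From Vale: distances to unvisited — Milton=9, Thorn=17, Fenby=19. Nearest is Milton (9).
From Milton: distances to unvisited — Thorn=8, Fenby=10. Nearest is Thorn (8).
From Thorn: distances to unvisited — Fenby=4. Nearest is Fenby (4).
Return Fenby→Hollow: 23.
Total = 2 + 11 + 5 + 9 + 8 + 4 + 23 = 62.

Total distance 62 m via the nearest-neighbour route Hollow → Maris → Alder → Vale → Milton → Thorn → Fenby → Hollow.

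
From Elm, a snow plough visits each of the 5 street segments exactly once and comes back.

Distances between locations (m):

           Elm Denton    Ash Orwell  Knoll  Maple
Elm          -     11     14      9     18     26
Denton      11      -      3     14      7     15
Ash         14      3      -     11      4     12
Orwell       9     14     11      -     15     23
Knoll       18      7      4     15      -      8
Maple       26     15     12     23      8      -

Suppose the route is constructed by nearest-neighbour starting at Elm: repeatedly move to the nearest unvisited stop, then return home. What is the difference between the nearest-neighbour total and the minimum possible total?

The nearest-neighbour route is 6 m longer than optimal.

Elm: Orwell=9, Denton=11, Ash=14, Knoll=18, Maple=26 ⇒ Orwell
Orwell: Ash=11, Denton=14, Knoll=15, Maple=23 ⇒ Ash
Ash: Denton=3, Knoll=4, Maple=12 ⇒ Denton
Denton: Knoll=7, Maple=15 ⇒ Knoll
Knoll: Maple=8 ⇒ Maple
NN route Elm → Orwell → Ash → Denton → Knoll → Maple → Elm costs 64.
Optimal: Elm → Denton → Ash → Knoll → Maple → Orwell → Elm costs 58 (by enumerating all 60 distinct tours).
Excess = 64 − 58 = 6.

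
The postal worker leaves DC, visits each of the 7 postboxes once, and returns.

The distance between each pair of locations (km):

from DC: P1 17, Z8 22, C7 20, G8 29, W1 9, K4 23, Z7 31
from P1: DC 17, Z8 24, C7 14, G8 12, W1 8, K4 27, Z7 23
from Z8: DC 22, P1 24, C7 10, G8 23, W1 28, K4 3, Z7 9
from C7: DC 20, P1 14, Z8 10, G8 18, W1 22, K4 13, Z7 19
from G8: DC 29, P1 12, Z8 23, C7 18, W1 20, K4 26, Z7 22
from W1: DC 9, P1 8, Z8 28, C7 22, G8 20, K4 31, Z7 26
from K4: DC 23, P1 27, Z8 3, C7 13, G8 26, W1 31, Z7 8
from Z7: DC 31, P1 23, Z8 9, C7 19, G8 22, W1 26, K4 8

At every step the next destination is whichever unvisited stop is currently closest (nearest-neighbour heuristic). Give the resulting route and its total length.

99 km along DC → W1 → P1 → G8 → C7 → Z8 → K4 → Z7 → DC.

DC → [W1:9 / P1:17 / C7:20 / Z8:22 / K4:23 / G8:29 / Z7:31] → W1 (9)
W1 → [P1:8 / G8:20 / C7:22 / Z7:26 / Z8:28 / K4:31] → P1 (8)
P1 → [G8:12 / C7:14 / Z7:23 / Z8:24 / K4:27] → G8 (12)
G8 → [C7:18 / Z7:22 / Z8:23 / K4:26] → C7 (18)
C7 → [Z8:10 / K4:13 / Z7:19] → Z8 (10)
Z8 → [K4:3 / Z7:9] → K4 (3)
K4 → [Z7:8] → Z7 (8)
Return Z7→DC: 31.
Total = 9 + 8 + 12 + 18 + 10 + 3 + 8 + 31 = 99.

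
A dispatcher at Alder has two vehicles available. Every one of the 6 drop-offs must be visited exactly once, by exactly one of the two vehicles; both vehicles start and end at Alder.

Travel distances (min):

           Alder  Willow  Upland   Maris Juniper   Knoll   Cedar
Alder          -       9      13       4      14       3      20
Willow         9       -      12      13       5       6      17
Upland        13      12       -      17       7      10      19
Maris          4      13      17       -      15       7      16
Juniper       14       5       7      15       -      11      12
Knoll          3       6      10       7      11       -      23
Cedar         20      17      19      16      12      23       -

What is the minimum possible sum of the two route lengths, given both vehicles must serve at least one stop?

Minimum combined distance: 66 min.

There are 2^5 − 1 = 31 ways to divide the 6 stops into two non-empty groups. For each, the best each vehicle can do is its own shortest tour through its group:
  {Willow} + {Upland, Maris, Juniper, Knoll, Cedar}: 18 + 52 = 70
  {Upland} + {Willow, Maris, Juniper, Knoll, Cedar}: 26 + 46 = 72
  {Willow, Upland} + {Maris, Juniper, Knoll, Cedar}: 34 + 46 = 80
  {Maris} + {Willow, Upland, Juniper, Knoll, Cedar}: 8 + 58 = 66
  {Willow, Maris} + {Upland, Juniper, Knoll, Cedar}: 26 + 52 = 78
  {Upland, Maris} + {Willow, Juniper, Knoll, Cedar}: 34 + 46 = 80
  … (31 splits in total)
Best: vehicle 1 Alder → Maris → Alder = 8; vehicle 2 Alder → Willow → Juniper → Cedar → Upland → Knoll → Alder = 58; combined 66.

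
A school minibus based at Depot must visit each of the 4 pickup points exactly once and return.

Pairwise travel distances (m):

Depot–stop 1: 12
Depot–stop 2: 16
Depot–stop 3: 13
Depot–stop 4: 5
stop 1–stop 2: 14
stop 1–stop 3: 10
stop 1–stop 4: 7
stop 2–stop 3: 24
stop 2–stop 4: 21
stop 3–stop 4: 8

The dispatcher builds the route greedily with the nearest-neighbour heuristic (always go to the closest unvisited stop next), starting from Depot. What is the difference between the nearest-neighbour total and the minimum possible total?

Excess over optimum: 9 m.

Depot: stop 4=5, stop 1=12, stop 3=13, stop 2=16 ⇒ stop 4
stop 4: stop 1=7, stop 3=8, stop 2=21 ⇒ stop 1
stop 1: stop 3=10, stop 2=14 ⇒ stop 3
stop 3: stop 2=24 ⇒ stop 2
NN route Depot → stop 4 → stop 1 → stop 3 → stop 2 → Depot costs 62.
Optimal: Depot → stop 2 → stop 1 → stop 3 → stop 4 → Depot costs 53 (by enumerating all 12 distinct tours).
Excess = 62 − 53 = 9.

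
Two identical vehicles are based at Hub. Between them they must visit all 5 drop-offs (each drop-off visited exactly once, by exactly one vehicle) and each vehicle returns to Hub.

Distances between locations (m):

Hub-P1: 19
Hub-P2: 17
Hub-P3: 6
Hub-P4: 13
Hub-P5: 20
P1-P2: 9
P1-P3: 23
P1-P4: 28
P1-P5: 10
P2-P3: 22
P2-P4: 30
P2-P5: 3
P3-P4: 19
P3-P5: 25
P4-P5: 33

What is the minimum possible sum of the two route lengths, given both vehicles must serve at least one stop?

Try each way of splitting the stops between the two vehicles (each non-empty) and, for each split, find the best tour for each vehicle:
  {P1} + {P2, P3, P4, P5}: 38 + 77 = 115
  {P2} + {P1, P3, P4, P5}: 34 + 82 = 116
  {P1, P2} + {P3, P4, P5}: 45 + 77 = 122
  {P3} + {P1, P2, P4, P5}: 12 + 71 = 83
  {P1, P3} + {P2, P4, P5}: 48 + 66 = 114
  {P2, P3} + {P1, P4, P5}: 45 + 71 = 116
  … (15 splits in total)
Best: vehicle 1 Hub → P3 → Hub = 12; vehicle 2 Hub → P2 → P5 → P1 → P4 → Hub = 71; combined 83.

Minimum combined distance: 83 m.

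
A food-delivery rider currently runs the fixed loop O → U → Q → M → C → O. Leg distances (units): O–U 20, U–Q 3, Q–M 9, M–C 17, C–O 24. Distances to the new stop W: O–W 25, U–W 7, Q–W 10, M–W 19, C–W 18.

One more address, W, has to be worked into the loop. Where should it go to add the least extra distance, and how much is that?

Minimum extra distance: 12, inserting W between O and U.

Insertion cost between consecutive stops i–j is d(i,W) + d(W,j) − d(i,j):
  between O and U: 25 + 7 − 20 = 12
  between U and Q: 7 + 10 − 3 = 14
  between Q and M: 10 + 19 − 9 = 20
  between M and C: 19 + 18 − 17 = 20
  between C and O: 18 + 25 − 24 = 19
Cheapest insertion is between O and U, adding 12.
New total = 73 + 12 = 85.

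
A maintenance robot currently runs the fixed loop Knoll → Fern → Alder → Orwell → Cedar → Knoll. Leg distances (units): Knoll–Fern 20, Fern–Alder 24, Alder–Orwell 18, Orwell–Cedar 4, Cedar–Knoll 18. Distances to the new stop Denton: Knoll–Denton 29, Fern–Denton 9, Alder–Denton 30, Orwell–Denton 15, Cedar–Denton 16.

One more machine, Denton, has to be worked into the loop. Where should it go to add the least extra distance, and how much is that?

Adding 15 by placing Denton on the Fern–Alder leg.

Insertion cost between consecutive stops i–j is d(i,Denton) + d(Denton,j) − d(i,j):
  between Knoll and Fern: 29 + 9 − 20 = 18
  between Fern and Alder: 9 + 30 − 24 = 15
  between Alder and Orwell: 30 + 15 − 18 = 27
  between Orwell and Cedar: 15 + 16 − 4 = 27
  between Cedar and Knoll: 16 + 29 − 18 = 27
Cheapest insertion is between Fern and Alder, adding 15.
New total = 84 + 15 = 99.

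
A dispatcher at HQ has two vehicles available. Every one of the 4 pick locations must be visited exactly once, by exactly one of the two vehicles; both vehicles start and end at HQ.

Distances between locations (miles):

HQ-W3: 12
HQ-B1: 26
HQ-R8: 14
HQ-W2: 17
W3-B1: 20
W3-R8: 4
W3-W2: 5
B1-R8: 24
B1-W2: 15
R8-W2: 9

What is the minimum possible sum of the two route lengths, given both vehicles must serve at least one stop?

Minimum combined distance: 86 miles.

Check every non-empty split of the stops between the two vehicles; for each half take its own optimal tour:
  {W3} + {B1, R8, W2}: 24 + 64 = 88
  {B1} + {W3, R8, W2}: 52 + 40 = 92
  {W3, B1} + {R8, W2}: 58 + 40 = 98
  {R8} + {W3, B1, W2}: 28 + 58 = 86
  {W3, R8} + {B1, W2}: 30 + 58 = 88
  {B1, R8} + {W3, W2}: 64 + 34 = 98
  … (7 splits in total)
Best: vehicle 1 HQ → R8 → HQ = 28; vehicle 2 HQ → W3 → W2 → B1 → HQ = 58; combined 86.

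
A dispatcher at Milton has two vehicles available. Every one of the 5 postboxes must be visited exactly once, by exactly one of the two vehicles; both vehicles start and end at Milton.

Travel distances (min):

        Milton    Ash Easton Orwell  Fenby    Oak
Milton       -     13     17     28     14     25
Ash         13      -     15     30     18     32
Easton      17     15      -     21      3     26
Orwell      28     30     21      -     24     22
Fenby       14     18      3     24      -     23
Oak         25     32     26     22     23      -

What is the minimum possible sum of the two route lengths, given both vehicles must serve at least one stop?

111 min — the smallest possible combined total.

There are 2^4 − 1 = 15 ways to divide the 5 stops into two non-empty groups. For each, the best each vehicle can do is its own shortest tour through its group:
  {Ash} + {Easton, Orwell, Fenby, Oak}: 26 + 85 = 111
  {Easton} + {Ash, Orwell, Fenby, Oak}: 34 + 102 = 136
  {Ash, Easton} + {Orwell, Fenby, Oak}: 45 + 85 = 130
  {Orwell} + {Ash, Easton, Fenby, Oak}: 56 + 79 = 135
  {Ash, Orwell} + {Easton, Fenby, Oak}: 71 + 68 = 139
  {Easton, Orwell} + {Ash, Fenby, Oak}: 66 + 79 = 145
  … (15 splits in total)
Best: vehicle 1 Milton → Ash → Milton = 26; vehicle 2 Milton → Fenby → Easton → Orwell → Oak → Milton = 85; combined 111.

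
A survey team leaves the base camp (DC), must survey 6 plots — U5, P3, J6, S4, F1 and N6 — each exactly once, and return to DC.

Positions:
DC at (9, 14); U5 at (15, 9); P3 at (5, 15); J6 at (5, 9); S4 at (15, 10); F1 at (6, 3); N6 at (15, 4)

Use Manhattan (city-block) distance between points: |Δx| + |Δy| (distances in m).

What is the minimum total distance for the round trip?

44 m — the shortest possible round trip.

There are 360 distinct closed tours to check (reversals are equivalent).
DC - U5 - P3 - J6 - S4 - F1 - N6 - DC: 11+16+6+11+16+10+16 = 86
DC - U5 - P3 - J6 - S4 - N6 - F1 - DC: 11+16+6+11+6+10+14 = 74
DC - U5 - P3 - J6 - F1 - S4 - N6 - DC: 11+16+6+7+16+6+16 = 78
DC - U5 - P3 - J6 - F1 - N6 - S4 - DC: 11+16+6+7+10+6+10 = 66
DC - U5 - P3 - J6 - N6 - S4 - F1 - DC: 11+16+6+15+6+16+14 = 84
DC - U5 - P3 - J6 - N6 - F1 - S4 - DC: 11+16+6+15+10+16+10 = 84
DC - U5 - P3 - S4 - J6 - F1 - N6 - DC: 11+16+15+11+7+10+16 = 86
DC - U5 - P3 - S4 - J6 - N6 - F1 - DC: 11+16+15+11+15+10+14 = 92
… (352 more)
DC - P3 - J6 - F1 - N6 - U5 - S4 - DC: 5+6+7+10+5+1+10 = 44  ← best
The minimum is 44.
One optimal route: DC → P3 → J6 → F1 → N6 → U5 → S4 → DC (or its reverse).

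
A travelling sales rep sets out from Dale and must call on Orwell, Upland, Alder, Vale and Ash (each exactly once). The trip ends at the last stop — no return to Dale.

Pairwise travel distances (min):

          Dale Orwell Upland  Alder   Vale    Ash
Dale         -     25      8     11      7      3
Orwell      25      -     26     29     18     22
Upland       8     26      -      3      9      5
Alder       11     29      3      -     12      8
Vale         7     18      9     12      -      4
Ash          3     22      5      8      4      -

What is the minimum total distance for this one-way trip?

There are 5! = 120 possible orderings.
Dale → Orwell → Upland → Alder → Vale → Ash: 25+26+3+12+4 = 70
Dale → Orwell → Upland → Alder → Ash → Vale: 25+26+3+8+4 = 66
Dale → Orwell → Upland → Vale → Alder → Ash: 25+26+9+12+8 = 80
Dale → Orwell → Upland → Vale → Ash → Alder: 25+26+9+4+8 = 72
Dale → Orwell → Upland → Ash → Alder → Vale: 25+26+5+8+12 = 76
Dale → Orwell → Upland → Ash → Vale → Alder: 25+26+5+4+12 = 72
Dale → Orwell → Alder → Upland → Vale → Ash: 25+29+3+9+4 = 70
Dale → Orwell → Alder → Upland → Ash → Vale: 25+29+3+5+4 = 66
Dale → Orwell → Alder → Vale → Upland → Ash: 25+29+12+9+5 = 80
Dale → Orwell → Alder → Vale → Ash → Upland: 25+29+12+4+5 = 75
Dale → Orwell → Alder → Ash → Upland → Vale: 25+29+8+5+9 = 76
Dale → Orwell → Alder → Ash → Vale → Upland: 25+29+8+4+9 = 75
Dale → Orwell → Vale → Upland → Alder → Ash: 25+18+9+3+8 = 63
Dale → Orwell → Vale → Upland → Ash → Alder: 25+18+9+5+8 = 65
… (106 more)
Dale → Upland → Alder → Ash → Vale → Orwell: 8+3+8+4+18 = 41  ← best
The minimum is 41.
One shortest path: Dale → Upland → Alder → Ash → Vale → Orwell.

Shortest open route: 41 min.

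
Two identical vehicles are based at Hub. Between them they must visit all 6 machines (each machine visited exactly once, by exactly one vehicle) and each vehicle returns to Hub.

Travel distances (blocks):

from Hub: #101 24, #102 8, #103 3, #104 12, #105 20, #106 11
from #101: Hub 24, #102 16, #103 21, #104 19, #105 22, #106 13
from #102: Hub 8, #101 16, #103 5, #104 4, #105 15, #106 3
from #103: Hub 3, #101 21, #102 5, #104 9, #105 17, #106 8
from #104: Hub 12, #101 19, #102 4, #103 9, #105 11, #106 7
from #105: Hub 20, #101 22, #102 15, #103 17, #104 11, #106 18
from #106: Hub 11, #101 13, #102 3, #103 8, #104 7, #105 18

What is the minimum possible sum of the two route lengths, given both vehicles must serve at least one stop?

Minimum combined distance: 75 blocks.

Check every non-empty split of the stops between the two vehicles; for each half take its own optimal tour:
  {#101} + {#102, #103, #104, #105, #106}: 48 + 49 = 97
  {#102} + {#101, #103, #104, #105, #106}: 16 + 69 = 85
  {#101, #102} + {#103, #104, #105, #106}: 48 + 49 = 97
  {#103} + {#101, #102, #104, #105, #106}: 6 + 69 = 75
  {#101, #103} + {#102, #104, #105, #106}: 48 + 49 = 97
  {#102, #103} + {#101, #104, #105, #106}: 16 + 69 = 85
  … (31 splits in total)
Best: vehicle 1 Hub → #103 → Hub = 6; vehicle 2 Hub → #102 → #104 → #105 → #101 → #106 → Hub = 69; combined 75.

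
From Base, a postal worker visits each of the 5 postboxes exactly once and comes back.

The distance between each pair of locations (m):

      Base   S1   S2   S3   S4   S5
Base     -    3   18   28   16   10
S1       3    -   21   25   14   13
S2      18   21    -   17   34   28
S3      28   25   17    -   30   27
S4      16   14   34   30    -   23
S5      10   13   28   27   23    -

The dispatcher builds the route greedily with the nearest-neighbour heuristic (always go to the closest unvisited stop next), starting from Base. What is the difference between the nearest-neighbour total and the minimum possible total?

Base: S1=3, S5=10, S4=16, S2=18, S3=28 ⇒ S1
S1: S5=13, S4=14, S2=21, S3=25 ⇒ S5
S5: S4=23, S3=27, S2=28 ⇒ S4
S4: S3=30, S2=34 ⇒ S3
S3: S2=17 ⇒ S2
NN route Base → S1 → S5 → S4 → S3 → S2 → Base costs 104.
Optimal: Base → S1 → S4 → S3 → S2 → S5 → Base costs 102 (by enumerating all 60 distinct tours).
Excess = 104 − 102 = 2.

2 m longer than the optimal tour.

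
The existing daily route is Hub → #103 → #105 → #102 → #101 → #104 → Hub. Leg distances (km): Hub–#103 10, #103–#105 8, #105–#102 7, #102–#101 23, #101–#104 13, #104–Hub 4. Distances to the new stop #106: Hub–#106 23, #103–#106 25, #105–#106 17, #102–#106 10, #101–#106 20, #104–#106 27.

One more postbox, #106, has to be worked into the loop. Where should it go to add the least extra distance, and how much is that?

Insertion cost between consecutive stops i–j is d(i,#106) + d(#106,j) − d(i,j):
  between Hub and #103: 23 + 25 − 10 = 38
  between #103 and #105: 25 + 17 − 8 = 34
  between #105 and #102: 17 + 10 − 7 = 20
  between #102 and #101: 10 + 20 − 23 = 7
  between #101 and #104: 20 + 27 − 13 = 34
  between #104 and Hub: 27 + 23 − 4 = 46
Cheapest insertion is between #102 and #101, adding 7.
New total = 65 + 7 = 72.

Adding 7 km by placing #106 on the #102–#101 leg.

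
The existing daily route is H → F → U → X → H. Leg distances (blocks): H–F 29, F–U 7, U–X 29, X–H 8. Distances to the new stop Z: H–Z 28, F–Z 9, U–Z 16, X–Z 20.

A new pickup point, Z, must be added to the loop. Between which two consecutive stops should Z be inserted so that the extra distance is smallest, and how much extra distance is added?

Insertion cost between consecutive stops i–j is d(i,Z) + d(Z,j) − d(i,j):
  between H and F: 28 + 9 − 29 = 8
  between F and U: 9 + 16 − 7 = 18
  between U and X: 16 + 20 − 29 = 7
  between X and H: 20 + 28 − 8 = 40
Cheapest insertion is between U and X, adding 7.
New total = 73 + 7 = 80.

Adding 7 blocks by placing Z on the U–X leg.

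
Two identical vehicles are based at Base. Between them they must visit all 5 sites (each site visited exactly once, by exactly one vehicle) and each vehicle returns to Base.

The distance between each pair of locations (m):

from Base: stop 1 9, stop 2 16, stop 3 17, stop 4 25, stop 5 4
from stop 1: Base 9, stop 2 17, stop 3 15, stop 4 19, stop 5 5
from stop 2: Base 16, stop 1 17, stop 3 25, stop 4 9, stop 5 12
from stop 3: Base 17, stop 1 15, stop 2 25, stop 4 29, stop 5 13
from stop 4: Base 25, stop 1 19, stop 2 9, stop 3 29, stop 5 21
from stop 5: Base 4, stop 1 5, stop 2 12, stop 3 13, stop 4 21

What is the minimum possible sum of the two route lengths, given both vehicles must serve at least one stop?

84 m — the smallest possible combined total.

Check every non-empty split of the stops between the two vehicles; for each half take its own optimal tour:
  {stop 1} + {stop 2, stop 3, stop 4, stop 5}: 18 + 71 = 89
  {stop 2} + {stop 1, stop 3, stop 4, stop 5}: 32 + 74 = 106
  {stop 1, stop 2} + {stop 3, stop 4, stop 5}: 42 + 71 = 113
  {stop 3} + {stop 1, stop 2, stop 4, stop 5}: 34 + 53 = 87
  {stop 1, stop 3} + {stop 2, stop 4, stop 5}: 41 + 50 = 91
  {stop 2, stop 3} + {stop 1, stop 4, stop 5}: 58 + 53 = 111
  … (15 splits in total)
  {stop 1, stop 2, stop 3, stop 4} + {stop 5}: 76 + 8 = 84  ← best
Best: vehicle 1 Base → stop 2 → stop 4 → stop 1 → stop 3 → Base = 76; vehicle 2 Base → stop 5 → Base = 8; combined 84.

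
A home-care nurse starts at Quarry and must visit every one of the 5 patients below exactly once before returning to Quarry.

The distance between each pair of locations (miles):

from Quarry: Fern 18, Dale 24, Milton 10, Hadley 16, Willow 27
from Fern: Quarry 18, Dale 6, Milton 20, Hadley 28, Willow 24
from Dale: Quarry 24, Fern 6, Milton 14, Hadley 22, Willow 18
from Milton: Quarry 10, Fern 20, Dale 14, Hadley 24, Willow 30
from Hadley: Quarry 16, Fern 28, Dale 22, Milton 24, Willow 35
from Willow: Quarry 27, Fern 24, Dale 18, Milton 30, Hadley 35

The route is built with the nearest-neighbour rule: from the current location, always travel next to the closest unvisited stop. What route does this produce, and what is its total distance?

At Quarry the remaining stops are Milton 10, Hadley 16, Fern 18, Dale 24, Willow 27; go to Milton.
At Milton the remaining stops are Dale 14, Fern 20, Hadley 24, Willow 30; go to Dale.
At Dale the remaining stops are Fern 6, Willow 18, Hadley 22; go to Fern.
At Fern the remaining stops are Willow 24, Hadley 28; go to Willow.
At Willow the remaining stops are Hadley 35; go to Hadley.
Return Hadley→Quarry: 16.
Total = 10 + 14 + 6 + 24 + 35 + 16 = 105.

Total distance 105 miles via the nearest-neighbour route Quarry → Milton → Dale → Fern → Willow → Hadley → Quarry.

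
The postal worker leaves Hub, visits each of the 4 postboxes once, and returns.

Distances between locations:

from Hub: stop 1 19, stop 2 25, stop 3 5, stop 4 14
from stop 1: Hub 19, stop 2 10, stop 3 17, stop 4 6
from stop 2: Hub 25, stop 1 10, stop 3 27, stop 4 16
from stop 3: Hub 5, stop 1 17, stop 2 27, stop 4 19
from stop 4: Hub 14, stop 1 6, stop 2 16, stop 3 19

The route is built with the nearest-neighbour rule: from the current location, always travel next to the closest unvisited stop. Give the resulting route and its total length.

69 along Hub → stop 3 → stop 1 → stop 4 → stop 2 → Hub.

At Hub the remaining stops are stop 3 5, stop 4 14, stop 1 19, stop 2 25; go to stop 3.
At stop 3 the remaining stops are stop 1 17, stop 4 19, stop 2 27; go to stop 1.
At stop 1 the remaining stops are stop 4 6, stop 2 10; go to stop 4.
At stop 4 the remaining stops are stop 2 16; go to stop 2.
Return stop 2→Hub: 25.
Total = 5 + 17 + 6 + 16 + 25 = 69.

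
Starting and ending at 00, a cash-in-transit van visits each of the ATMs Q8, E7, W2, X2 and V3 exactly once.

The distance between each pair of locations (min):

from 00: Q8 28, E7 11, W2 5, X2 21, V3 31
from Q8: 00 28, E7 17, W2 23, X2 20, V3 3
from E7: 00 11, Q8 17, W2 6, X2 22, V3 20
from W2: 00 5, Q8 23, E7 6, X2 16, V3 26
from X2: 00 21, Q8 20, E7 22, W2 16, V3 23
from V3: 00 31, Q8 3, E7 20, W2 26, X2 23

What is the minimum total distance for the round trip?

Shortest round trip = 75 min.

There are 60 distinct closed tours to check (reversals are equivalent).
00→Q8→E7→W2→X2→V3→00: 28+17+6+16+23+31 = 121
00→Q8→E7→W2→V3→X2→00: 28+17+6+26+23+21 = 121
00→Q8→E7→X2→W2→V3→00: 28+17+22+16+26+31 = 140
00→Q8→E7→X2→V3→W2→00: 28+17+22+23+26+5 = 121
00→Q8→E7→V3→W2→X2→00: 28+17+20+26+16+21 = 128
00→Q8→E7→V3→X2→W2→00: 28+17+20+23+16+5 = 109
00→Q8→W2→E7→X2→V3→00: 28+23+6+22+23+31 = 133
00→Q8→W2→E7→V3→X2→00: 28+23+6+20+23+21 = 121
00→Q8→W2→X2→E7→V3→00: 28+23+16+22+20+31 = 140
00→Q8→W2→X2→V3→E7→00: 28+23+16+23+20+11 = 121
00→Q8→W2→V3→E7→X2→00: 28+23+26+20+22+21 = 140
00→Q8→W2→V3→X2→E7→00: 28+23+26+23+22+11 = 133
00→Q8→X2→E7→W2→V3→00: 28+20+22+6+26+31 = 133
00→Q8→X2→E7→V3→W2→00: 28+20+22+20+26+5 = 121
… (46 more)
00→E7→Q8→V3→X2→W2→00: 11+17+3+23+16+5 = 75  ← best
The minimum is 75.
One optimal route: 00 → E7 → Q8 → V3 → X2 → W2 → 00 (or its reverse).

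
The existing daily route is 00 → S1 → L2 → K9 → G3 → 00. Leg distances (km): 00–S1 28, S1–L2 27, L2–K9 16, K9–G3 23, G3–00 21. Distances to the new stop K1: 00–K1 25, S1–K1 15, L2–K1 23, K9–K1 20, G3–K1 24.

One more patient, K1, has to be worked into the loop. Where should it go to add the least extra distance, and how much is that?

Insertion cost between consecutive stops i–j is d(i,K1) + d(K1,j) − d(i,j):
  between 00 and S1: 25 + 15 − 28 = 12
  between S1 and L2: 15 + 23 − 27 = 11
  between L2 and K9: 23 + 20 − 16 = 27
  between K9 and G3: 20 + 24 − 23 = 21
  between G3 and 00: 24 + 25 − 21 = 28
Cheapest insertion is between S1 and L2, adding 11.
New total = 115 + 11 = 126.

Minimum extra distance: 11 km, inserting K1 between S1 and L2.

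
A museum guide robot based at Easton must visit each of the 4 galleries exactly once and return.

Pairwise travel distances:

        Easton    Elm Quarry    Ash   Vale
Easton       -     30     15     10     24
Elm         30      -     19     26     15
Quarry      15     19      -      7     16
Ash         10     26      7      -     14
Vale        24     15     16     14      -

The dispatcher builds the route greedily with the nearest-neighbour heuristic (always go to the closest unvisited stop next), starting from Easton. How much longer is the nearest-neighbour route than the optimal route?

5 longer than the optimal tour.

From Easton: Ash=10, Quarry=15, Vale=24, Elm=30 → choose Ash (10).
From Ash: Quarry=7, Vale=14, Elm=26 → choose Quarry (7).
From Quarry: Vale=16, Elm=19 → choose Vale (16).
From Vale: Elm=15 → choose Elm (15).
NN route Easton → Ash → Quarry → Vale → Elm → Easton costs 78.
Optimal: Easton → Quarry → Elm → Vale → Ash → Easton costs 73 (by enumerating all 12 distinct tours).
Excess = 78 − 73 = 5.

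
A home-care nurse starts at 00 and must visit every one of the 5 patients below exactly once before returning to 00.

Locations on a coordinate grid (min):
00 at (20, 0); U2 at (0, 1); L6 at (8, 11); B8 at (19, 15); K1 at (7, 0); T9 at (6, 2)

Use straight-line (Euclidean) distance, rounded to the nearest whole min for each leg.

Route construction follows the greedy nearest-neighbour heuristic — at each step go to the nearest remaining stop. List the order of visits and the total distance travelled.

At 00 the remaining stops are K1 13, T9 14, B8 15, L6 16, U2 20; go to K1.
At K1 the remaining stops are T9 2, U2 7, L6 11, B8 19; go to T9.
At T9 the remaining stops are U2 6, L6 9, B8 18; go to U2.
At U2 the remaining stops are L6 13, B8 24; go to L6.
At L6 the remaining stops are B8 12; go to B8.
Return B8→00: 15.
Total = 13 + 2 + 6 + 13 + 12 + 15 = 61.

61 min along 00 → K1 → T9 → U2 → L6 → B8 → 00.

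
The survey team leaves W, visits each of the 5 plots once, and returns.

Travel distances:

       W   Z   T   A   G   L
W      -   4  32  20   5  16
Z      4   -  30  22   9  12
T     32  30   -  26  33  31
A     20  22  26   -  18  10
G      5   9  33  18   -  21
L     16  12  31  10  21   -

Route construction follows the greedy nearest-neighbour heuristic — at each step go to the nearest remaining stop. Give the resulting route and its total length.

Nearest-neighbour total = 104; route W → Z → G → A → L → T → W.

W → [Z:4 / G:5 / L:16 / A:20 / T:32] → Z (4)
Z → [G:9 / L:12 / A:22 / T:30] → G (9)
G → [A:18 / L:21 / T:33] → A (18)
A → [L:10 / T:26] → L (10)
L → [T:31] → T (31)
Return T→W: 32.
Total = 4 + 9 + 18 + 10 + 31 + 32 = 104.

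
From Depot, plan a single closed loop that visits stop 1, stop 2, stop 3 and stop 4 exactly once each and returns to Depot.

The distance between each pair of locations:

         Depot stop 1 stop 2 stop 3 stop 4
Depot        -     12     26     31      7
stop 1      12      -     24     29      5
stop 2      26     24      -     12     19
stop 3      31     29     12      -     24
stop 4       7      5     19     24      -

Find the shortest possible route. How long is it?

Minimum total distance: 79.

With 4 stops there are 4!/2 = 12 distinct round trips (a route and its reverse cost the same).
Depot-stop 1-stop 2-stop 3-stop 4-Depot: 12+24+12+24+7 = 79
Depot-stop 1-stop 2-stop 4-stop 3-Depot: 12+24+19+24+31 = 110
Depot-stop 1-stop 3-stop 2-stop 4-Depot: 12+29+12+19+7 = 79
Depot-stop 1-stop 3-stop 4-stop 2-Depot: 12+29+24+19+26 = 110
Depot-stop 1-stop 4-stop 2-stop 3-Depot: 12+5+19+12+31 = 79
Depot-stop 1-stop 4-stop 3-stop 2-Depot: 12+5+24+12+26 = 79
Depot-stop 2-stop 1-stop 3-stop 4-Depot: 26+24+29+24+7 = 110
Depot-stop 2-stop 1-stop 4-stop 3-Depot: 26+24+5+24+31 = 110
Depot-stop 2-stop 3-stop 1-stop 4-Depot: 26+12+29+5+7 = 79
Depot-stop 2-stop 4-stop 1-stop 3-Depot: 26+19+5+29+31 = 110
Depot-stop 3-stop 1-stop 2-stop 4-Depot: 31+29+24+19+7 = 110
Depot-stop 3-stop 2-stop 1-stop 4-Depot: 31+12+24+5+7 = 79
The minimum is 79.
One optimal route: Depot → stop 1 → stop 2 → stop 3 → stop 4 → Depot (or its reverse).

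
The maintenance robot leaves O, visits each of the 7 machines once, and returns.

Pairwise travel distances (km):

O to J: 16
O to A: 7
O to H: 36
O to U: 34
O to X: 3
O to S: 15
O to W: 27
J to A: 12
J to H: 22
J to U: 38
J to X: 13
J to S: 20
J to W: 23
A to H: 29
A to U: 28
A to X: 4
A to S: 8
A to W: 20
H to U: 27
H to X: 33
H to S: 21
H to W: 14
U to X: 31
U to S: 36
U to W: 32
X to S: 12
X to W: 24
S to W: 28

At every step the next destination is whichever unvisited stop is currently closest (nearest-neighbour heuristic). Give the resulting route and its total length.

At O the remaining stops are X 3, A 7, S 15, J 16, W 27, U 34, H 36; go to X.
At X the remaining stops are A 4, S 12, J 13, W 24, U 31, H 33; go to A.
At A the remaining stops are S 8, J 12, W 20, U 28, H 29; go to S.
At S the remaining stops are J 20, H 21, W 28, U 36; go to J.
At J the remaining stops are H 22, W 23, U 38; go to H.
At H the remaining stops are W 14, U 27; go to W.
At W the remaining stops are U 32; go to U.
Return U→O: 34.
Total = 3 + 4 + 8 + 20 + 22 + 14 + 32 + 34 = 137.

137 km along O → X → A → S → J → H → W → U → O.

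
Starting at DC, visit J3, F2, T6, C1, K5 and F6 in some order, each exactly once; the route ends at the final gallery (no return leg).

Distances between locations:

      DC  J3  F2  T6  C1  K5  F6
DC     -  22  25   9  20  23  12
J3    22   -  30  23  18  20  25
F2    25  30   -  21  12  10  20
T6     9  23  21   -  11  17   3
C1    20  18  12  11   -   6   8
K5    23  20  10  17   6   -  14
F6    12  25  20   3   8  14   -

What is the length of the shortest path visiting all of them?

62 — the minimum one-way total.

There are 6! = 720 possible orderings.
DC→J3→F2→T6→C1→K5→F6: 22+30+21+11+6+14 = 104
DC→J3→F2→T6→C1→F6→K5: 22+30+21+11+8+14 = 106
DC→J3→F2→T6→K5→C1→F6: 22+30+21+17+6+8 = 104
DC→J3→F2→T6→K5→F6→C1: 22+30+21+17+14+8 = 112
DC→J3→F2→T6→F6→C1→K5: 22+30+21+3+8+6 = 90
DC→J3→F2→T6→F6→K5→C1: 22+30+21+3+14+6 = 96
DC→J3→F2→C1→T6→K5→F6: 22+30+12+11+17+14 = 106
DC→J3→F2→C1→T6→F6→K5: 22+30+12+11+3+14 = 92
… (712 more)
DC→T6→F6→C1→F2→K5→J3: 9+3+8+12+10+20 = 62  ← best
The minimum is 62.
One shortest path: DC → T6 → F6 → C1 → F2 → K5 → J3.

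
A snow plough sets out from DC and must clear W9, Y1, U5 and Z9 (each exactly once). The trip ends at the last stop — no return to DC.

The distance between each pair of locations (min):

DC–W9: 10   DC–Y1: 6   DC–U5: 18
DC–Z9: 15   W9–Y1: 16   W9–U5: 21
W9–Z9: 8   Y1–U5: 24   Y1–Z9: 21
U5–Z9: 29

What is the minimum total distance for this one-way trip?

56 min — the minimum one-way total.

There are 4! = 24 possible orderings.
DC → W9 → Y1 → U5 → Z9: 10+16+24+29 = 79
DC → W9 → Y1 → Z9 → U5: 10+16+21+29 = 76
DC → W9 → U5 → Y1 → Z9: 10+21+24+21 = 76
DC → W9 → U5 → Z9 → Y1: 10+21+29+21 = 81
DC → W9 → Z9 → Y1 → U5: 10+8+21+24 = 63
DC → W9 → Z9 → U5 → Y1: 10+8+29+24 = 71
DC → Y1 → W9 → U5 → Z9: 6+16+21+29 = 72
DC → Y1 → W9 → Z9 → U5: 6+16+8+29 = 59
DC → Y1 → U5 → W9 → Z9: 6+24+21+8 = 59
DC → Y1 → U5 → Z9 → W9: 6+24+29+8 = 67
DC → Y1 → Z9 → W9 → U5: 6+21+8+21 = 56
DC → Y1 → Z9 → U5 → W9: 6+21+29+21 = 77
DC → U5 → W9 → Y1 → Z9: 18+21+16+21 = 76
DC → U5 → W9 → Z9 → Y1: 18+21+8+21 = 68
… (10 more)
The minimum is 56.
One shortest path: DC → Y1 → Z9 → W9 → U5.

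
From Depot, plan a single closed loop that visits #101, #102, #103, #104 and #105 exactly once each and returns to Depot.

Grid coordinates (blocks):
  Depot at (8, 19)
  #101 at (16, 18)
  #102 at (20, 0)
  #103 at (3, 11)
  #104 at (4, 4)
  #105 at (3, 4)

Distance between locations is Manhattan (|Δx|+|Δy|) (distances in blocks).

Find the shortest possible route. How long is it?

Minimum total distance: 72 blocks.

There are 60 distinct closed tours to check (reversals are equivalent).
Depot → #101 → #102 → #103 → #104 → #105 → Depot: 9+22+28+8+1+20 = 88
Depot → #101 → #102 → #103 → #105 → #104 → Depot: 9+22+28+7+1+19 = 86
Depot → #101 → #102 → #104 → #103 → #105 → Depot: 9+22+20+8+7+20 = 86
Depot → #101 → #102 → #104 → #105 → #103 → Depot: 9+22+20+1+7+13 = 72
Depot → #101 → #102 → #105 → #103 → #104 → Depot: 9+22+21+7+8+19 = 86
Depot → #101 → #102 → #105 → #104 → #103 → Depot: 9+22+21+1+8+13 = 74
Depot → #101 → #103 → #102 → #104 → #105 → Depot: 9+20+28+20+1+20 = 98
Depot → #101 → #103 → #102 → #105 → #104 → Depot: 9+20+28+21+1+19 = 98
Depot → #101 → #103 → #104 → #102 → #105 → Depot: 9+20+8+20+21+20 = 98
Depot → #101 → #103 → #104 → #105 → #102 → Depot: 9+20+8+1+21+31 = 90
Depot → #101 → #103 → #105 → #102 → #104 → Depot: 9+20+7+21+20+19 = 96
Depot → #101 → #103 → #105 → #104 → #102 → Depot: 9+20+7+1+20+31 = 88
Depot → #101 → #104 → #102 → #103 → #105 → Depot: 9+26+20+28+7+20 = 110
Depot → #101 → #104 → #102 → #105 → #103 → Depot: 9+26+20+21+7+13 = 96
… (46 more)
The minimum is 72.
One optimal route: Depot → #101 → #102 → #104 → #105 → #103 → Depot (or its reverse).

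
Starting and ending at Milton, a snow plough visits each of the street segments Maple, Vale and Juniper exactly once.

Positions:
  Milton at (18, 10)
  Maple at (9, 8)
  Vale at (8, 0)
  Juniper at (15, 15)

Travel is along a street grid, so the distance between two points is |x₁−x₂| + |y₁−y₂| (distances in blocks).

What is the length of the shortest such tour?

With 3 stops there are 3!/2 = 3 distinct round trips (a route and its reverse cost the same).
Milton→Maple→Vale→Juniper→Milton: 11+9+22+8 = 50
Milton→Maple→Juniper→Vale→Milton: 11+13+22+20 = 66
Milton→Vale→Maple→Juniper→Milton: 20+9+13+8 = 50
The minimum is 50.
One optimal route: Milton → Maple → Vale → Juniper → Milton (or its reverse).

Minimum total distance: 50 blocks.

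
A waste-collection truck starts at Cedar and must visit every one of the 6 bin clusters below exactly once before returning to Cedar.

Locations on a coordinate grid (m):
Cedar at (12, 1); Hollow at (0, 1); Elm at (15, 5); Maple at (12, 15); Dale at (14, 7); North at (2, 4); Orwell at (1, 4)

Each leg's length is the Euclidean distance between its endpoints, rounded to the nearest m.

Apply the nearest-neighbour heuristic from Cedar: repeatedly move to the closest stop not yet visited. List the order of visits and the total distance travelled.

At Cedar the remaining stops are Elm 5, Dale 6, North 10, Orwell 11, Hollow 12, Maple 14; go to Elm.
At Elm the remaining stops are Dale 2, Maple 10, North 13, Orwell 14, Hollow 16; go to Dale.
At Dale the remaining stops are Maple 8, North 12, Orwell 13, Hollow 15; go to Maple.
At Maple the remaining stops are North 15, Orwell 16, Hollow 18; go to North.
At North the remaining stops are Orwell 1, Hollow 4; go to Orwell.
At Orwell the remaining stops are Hollow 3; go to Hollow.
Return Hollow→Cedar: 12.
Total = 5 + 2 + 8 + 15 + 1 + 3 + 12 = 46.

46 m along Cedar → Elm → Dale → Maple → North → Orwell → Hollow → Cedar.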